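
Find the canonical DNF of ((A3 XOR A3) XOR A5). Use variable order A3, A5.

(NOT A3 AND A5) OR (A3 AND A5)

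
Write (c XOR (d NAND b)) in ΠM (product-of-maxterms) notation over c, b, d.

ΠM(3, 4, 5, 6) = (c OR NOT b OR NOT d) AND (NOT c OR b OR d) AND (NOT c OR b OR NOT d) AND (NOT c OR NOT b OR d)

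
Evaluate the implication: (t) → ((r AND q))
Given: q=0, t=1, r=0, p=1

Antecedent (t) = 1; consequent ((r AND q)) = 0.
1 → 0 = 0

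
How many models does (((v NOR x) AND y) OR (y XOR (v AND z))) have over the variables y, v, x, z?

Satisfying assignments: (0,1,0,1), (0,1,1,1), (1,0,0,0), (1,0,0,1), (1,0,1,0), (1,0,1,1), (1,1,0,0), (1,1,1,0)
Count: 8 out of 16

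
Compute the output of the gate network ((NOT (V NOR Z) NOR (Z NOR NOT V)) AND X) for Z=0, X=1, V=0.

Substituting: ((NOT (0 NOR 0) NOR (0 NOR NOT 0)) AND 1)
= 1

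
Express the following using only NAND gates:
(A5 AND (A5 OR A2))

((A5 NAND ((A5 NAND A5) NAND (A2 NAND A2))) NAND (A5 NAND ((A5 NAND A5) NAND (A2 NAND A2))))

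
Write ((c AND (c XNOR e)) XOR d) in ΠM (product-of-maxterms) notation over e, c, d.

ΠM(0, 2, 4, 7) = (e OR c OR d) AND (e OR NOT c OR d) AND (NOT e OR c OR d) AND (NOT e OR NOT c OR NOT d)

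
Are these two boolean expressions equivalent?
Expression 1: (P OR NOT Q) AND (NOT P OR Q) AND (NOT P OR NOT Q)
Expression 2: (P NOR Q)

Yes, they are equivalent — the two output columns agree on all 4 assignments:
P | Q | Expression 1 | Expression 2
-----------------------------------
0 | 0 | 1 | 1
0 | 1 | 0 | 0
1 | 0 | 0 | 0
1 | 1 | 0 | 0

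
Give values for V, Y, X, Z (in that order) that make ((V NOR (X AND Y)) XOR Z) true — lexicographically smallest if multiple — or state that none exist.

V=0, Y=0, X=0, Z=0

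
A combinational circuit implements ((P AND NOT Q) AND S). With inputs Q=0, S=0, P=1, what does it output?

Substituting: ((1 AND NOT 0) AND 0)
= 0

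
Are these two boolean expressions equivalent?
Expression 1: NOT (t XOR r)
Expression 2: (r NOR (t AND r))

No. Counterexample: with t=1, r=0, Expression 1 = 0 but Expression 2 = 1.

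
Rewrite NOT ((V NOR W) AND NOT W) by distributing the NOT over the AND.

NOT (V NOR W) OR W
De Morgan's: NOT(AND of terms) = OR of negations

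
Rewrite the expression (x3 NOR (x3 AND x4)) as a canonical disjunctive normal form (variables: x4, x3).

(NOT x4 AND NOT x3) OR (x4 AND NOT x3)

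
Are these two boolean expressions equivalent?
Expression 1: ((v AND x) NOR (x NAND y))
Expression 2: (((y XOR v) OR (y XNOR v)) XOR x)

No. Counterexample: with v=0, y=0, x=0, Expression 1 = 0 but Expression 2 = 1.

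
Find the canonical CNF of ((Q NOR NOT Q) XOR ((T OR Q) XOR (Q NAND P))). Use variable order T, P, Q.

(T OR P OR NOT Q) AND (NOT T OR P OR Q) AND (NOT T OR P OR NOT Q) AND (NOT T OR NOT P OR Q)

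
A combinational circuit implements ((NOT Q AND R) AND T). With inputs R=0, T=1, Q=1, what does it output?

Substituting: ((NOT 1 AND 0) AND 1)
= 0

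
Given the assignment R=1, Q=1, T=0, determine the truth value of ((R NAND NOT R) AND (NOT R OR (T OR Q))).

Substituting: ((1 NAND NOT 1) AND (NOT 1 OR (0 OR 1)))
= 1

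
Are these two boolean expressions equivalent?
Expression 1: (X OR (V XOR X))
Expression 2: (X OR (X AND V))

No. Counterexample: with V=1, X=0, Expression 1 = 1 but Expression 2 = 0.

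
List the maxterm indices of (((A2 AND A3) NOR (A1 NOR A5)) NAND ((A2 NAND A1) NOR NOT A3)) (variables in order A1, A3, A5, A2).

ΠM() = TRUE (no maxterms)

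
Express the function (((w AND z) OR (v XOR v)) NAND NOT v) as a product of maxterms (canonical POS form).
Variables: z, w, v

ΠM(6) = (NOT z OR NOT w OR v)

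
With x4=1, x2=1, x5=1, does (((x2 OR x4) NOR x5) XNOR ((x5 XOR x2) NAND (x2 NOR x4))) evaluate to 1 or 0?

Substituting: (((1 OR 1) NOR 1) XNOR ((1 XOR 1) NAND (1 NOR 1)))
= 0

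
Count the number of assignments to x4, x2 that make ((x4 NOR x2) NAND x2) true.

Satisfying assignments: (0,0), (0,1), (1,0), (1,1)
Count: 4 out of 4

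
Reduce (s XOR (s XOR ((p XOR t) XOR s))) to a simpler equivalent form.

By XOR self-cancellation ((E XOR v) XOR v = E):
= ((p XOR t) XOR s)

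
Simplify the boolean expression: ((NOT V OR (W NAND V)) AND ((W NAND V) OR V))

By distribution ((E OR v) AND (E OR NOT v) = E):
= (W NAND V)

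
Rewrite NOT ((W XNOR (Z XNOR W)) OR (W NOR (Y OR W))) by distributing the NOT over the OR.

NOT (W XNOR (Z XNOR W)) AND NOT (W NOR (Y OR W))
De Morgan's: NOT(OR of terms) = AND of negations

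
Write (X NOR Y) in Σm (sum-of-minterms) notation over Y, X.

Σm(0) = (NOT Y AND NOT X)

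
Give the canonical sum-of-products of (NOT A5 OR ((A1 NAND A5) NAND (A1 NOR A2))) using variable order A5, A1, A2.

Σm(0, 1, 2, 3, 5, 6, 7) = (NOT A5 AND NOT A1 AND NOT A2) OR (NOT A5 AND NOT A1 AND A2) OR (NOT A5 AND A1 AND NOT A2) OR (NOT A5 AND A1 AND A2) OR (A5 AND NOT A1 AND A2) OR (A5 AND A1 AND NOT A2) OR (A5 AND A1 AND A2)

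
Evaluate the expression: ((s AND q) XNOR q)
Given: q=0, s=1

Substituting: ((1 AND 0) XNOR 0)
= 1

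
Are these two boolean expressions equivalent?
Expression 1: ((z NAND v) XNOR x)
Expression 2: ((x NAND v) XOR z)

No. Counterexample: with z=0, v=0, x=0, Expression 1 = 0 but Expression 2 = 1.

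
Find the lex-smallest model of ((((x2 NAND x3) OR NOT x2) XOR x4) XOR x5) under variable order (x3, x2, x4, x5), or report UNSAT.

x3=0, x2=0, x4=0, x5=0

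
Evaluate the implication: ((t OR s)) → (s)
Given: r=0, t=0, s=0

Antecedent ((t OR s)) = 0; consequent (s) = 0.
0 → 0 = 1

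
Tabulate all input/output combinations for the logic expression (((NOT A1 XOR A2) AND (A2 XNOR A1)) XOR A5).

A5 | A1 | A2 | Output
---------------------
0 | 0 | 0 | 1
0 | 0 | 1 | 0
0 | 1 | 0 | 0
0 | 1 | 1 | 1
1 | 0 | 0 | 0
1 | 0 | 1 | 1
1 | 1 | 0 | 1
1 | 1 | 1 | 0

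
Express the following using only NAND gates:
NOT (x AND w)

(((x NAND w) NAND (x NAND w)) NAND ((x NAND w) NAND (x NAND w)))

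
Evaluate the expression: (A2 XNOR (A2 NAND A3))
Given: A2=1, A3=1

Substituting: (1 XNOR (1 NAND 1))
= 0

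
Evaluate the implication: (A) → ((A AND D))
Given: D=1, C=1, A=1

Antecedent (A) = 1; consequent ((A AND D)) = 1.
1 → 1 = 1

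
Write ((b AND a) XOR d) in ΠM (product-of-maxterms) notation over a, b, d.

ΠM(0, 2, 4, 7) = (a OR b OR d) AND (a OR NOT b OR d) AND (NOT a OR b OR d) AND (NOT a OR NOT b OR NOT d)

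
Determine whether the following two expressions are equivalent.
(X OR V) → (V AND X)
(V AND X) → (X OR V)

No, Converse is not equivalent to original (counterexample: X=0, V=1)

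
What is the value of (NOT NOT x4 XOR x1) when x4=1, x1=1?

Substituting: (NOT NOT 1 XOR 1)
= 0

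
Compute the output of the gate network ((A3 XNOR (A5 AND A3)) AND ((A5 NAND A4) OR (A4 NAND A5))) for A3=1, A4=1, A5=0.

Substituting: ((1 XNOR (0 AND 1)) AND ((0 NAND 1) OR (1 NAND 0)))
= 0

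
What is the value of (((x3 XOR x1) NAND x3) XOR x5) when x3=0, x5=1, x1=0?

Substituting: (((0 XOR 0) NAND 0) XOR 1)
= 0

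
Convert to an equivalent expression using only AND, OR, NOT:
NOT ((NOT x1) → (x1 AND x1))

(NOT x1) AND NOT (x1 AND x1)
(Negated implication: NOT(A → B) = A AND NOT B)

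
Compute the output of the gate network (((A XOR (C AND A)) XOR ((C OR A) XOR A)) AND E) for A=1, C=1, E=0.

Substituting: (((1 XOR (1 AND 1)) XOR ((1 OR 1) XOR 1)) AND 0)
= 0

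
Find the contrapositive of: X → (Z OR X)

Contrapositive: NOT (Z OR X) → NOT X
Note: A statement and its contrapositive are logically equivalent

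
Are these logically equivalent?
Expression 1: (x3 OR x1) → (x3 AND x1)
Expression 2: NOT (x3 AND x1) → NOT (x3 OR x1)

Yes, Contrapositive is always equivalent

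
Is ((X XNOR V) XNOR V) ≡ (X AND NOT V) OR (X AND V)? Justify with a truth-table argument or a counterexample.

Yes, they are equivalent — the two output columns agree on all 4 assignments:
X | V | Expression 1 | Expression 2
-----------------------------------
0 | 0 | 0 | 0
0 | 1 | 0 | 0
1 | 0 | 1 | 1
1 | 1 | 1 | 1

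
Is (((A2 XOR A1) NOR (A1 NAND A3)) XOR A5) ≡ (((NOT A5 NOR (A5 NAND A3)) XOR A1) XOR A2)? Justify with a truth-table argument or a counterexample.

No. Counterexample: with A3=0, A1=0, A2=0, A5=1, Expression 1 = 1 but Expression 2 = 0.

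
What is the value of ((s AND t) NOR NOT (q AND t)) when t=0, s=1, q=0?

Substituting: ((1 AND 0) NOR NOT (0 AND 0))
= 0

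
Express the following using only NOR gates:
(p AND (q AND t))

((p NOR p) NOR (((q NOR q) NOR (t NOR t)) NOR ((q NOR q) NOR (t NOR t))))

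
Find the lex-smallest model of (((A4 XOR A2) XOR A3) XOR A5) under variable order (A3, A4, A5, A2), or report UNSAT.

A3=0, A4=0, A5=0, A2=1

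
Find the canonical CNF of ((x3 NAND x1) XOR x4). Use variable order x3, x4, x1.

(x3 OR NOT x4 OR x1) AND (x3 OR NOT x4 OR NOT x1) AND (NOT x3 OR x4 OR NOT x1) AND (NOT x3 OR NOT x4 OR x1)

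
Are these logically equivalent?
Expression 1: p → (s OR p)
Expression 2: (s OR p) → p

No, Converse is not equivalent to original (counterexample: p=0, s=1)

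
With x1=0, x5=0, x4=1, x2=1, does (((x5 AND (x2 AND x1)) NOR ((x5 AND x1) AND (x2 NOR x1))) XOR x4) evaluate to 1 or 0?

Substituting: (((0 AND (1 AND 0)) NOR ((0 AND 0) AND (1 NOR 0))) XOR 1)
= 0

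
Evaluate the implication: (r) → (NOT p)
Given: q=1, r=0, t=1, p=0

Antecedent (r) = 0; consequent (NOT p) = 1.
0 → 1 = 1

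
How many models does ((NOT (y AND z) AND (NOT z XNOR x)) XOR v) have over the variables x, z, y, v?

Satisfying assignments: (0,0,0,1), (0,0,1,1), (0,1,0,0), (0,1,1,1), (1,0,0,0), (1,0,1,0), (1,1,0,1), (1,1,1,1)
Count: 8 out of 16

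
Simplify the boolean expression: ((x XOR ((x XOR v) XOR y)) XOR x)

By XOR self-cancellation ((E XOR v) XOR v = E):
= ((x XOR v) XOR y)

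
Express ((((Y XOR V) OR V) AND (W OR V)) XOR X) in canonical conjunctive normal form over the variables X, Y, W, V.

(X OR Y OR W OR V) AND (X OR Y OR NOT W OR V) AND (X OR NOT Y OR W OR V) AND (NOT X OR Y OR W OR NOT V) AND (NOT X OR Y OR NOT W OR NOT V) AND (NOT X OR NOT Y OR W OR NOT V) AND (NOT X OR NOT Y OR NOT W OR V) AND (NOT X OR NOT Y OR NOT W OR NOT V)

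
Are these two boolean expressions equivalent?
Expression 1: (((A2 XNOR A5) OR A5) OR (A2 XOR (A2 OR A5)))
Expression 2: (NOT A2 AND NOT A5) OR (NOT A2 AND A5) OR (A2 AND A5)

Yes, they are equivalent — the two output columns agree on all 4 assignments:
A2 | A5 | Expression 1 | Expression 2
-------------------------------------
0 | 0 | 1 | 1
0 | 1 | 1 | 1
1 | 0 | 0 | 0
1 | 1 | 1 | 1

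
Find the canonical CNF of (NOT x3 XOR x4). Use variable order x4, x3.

(x4 OR NOT x3) AND (NOT x4 OR x3)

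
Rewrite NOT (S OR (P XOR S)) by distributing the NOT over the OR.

NOT S AND NOT (P XOR S)
De Morgan's: NOT(OR of terms) = AND of negations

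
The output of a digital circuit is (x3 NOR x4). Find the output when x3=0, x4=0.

Substituting: (0 NOR 0)
= 1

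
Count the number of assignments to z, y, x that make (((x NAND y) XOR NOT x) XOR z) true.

Satisfying assignments: (0,0,1), (1,0,0), (1,1,0), (1,1,1)
Count: 4 out of 8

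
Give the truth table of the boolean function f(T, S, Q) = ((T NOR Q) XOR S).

T | S | Q | Output
------------------
0 | 0 | 0 | 1
0 | 0 | 1 | 0
0 | 1 | 0 | 0
0 | 1 | 1 | 1
1 | 0 | 0 | 0
1 | 0 | 1 | 0
1 | 1 | 0 | 1
1 | 1 | 1 | 1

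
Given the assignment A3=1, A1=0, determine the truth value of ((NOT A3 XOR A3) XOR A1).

Substituting: ((NOT 1 XOR 1) XOR 0)
= 1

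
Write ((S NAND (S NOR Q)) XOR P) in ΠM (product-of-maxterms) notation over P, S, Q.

ΠM(4, 5, 6, 7) = (NOT P OR S OR Q) AND (NOT P OR S OR NOT Q) AND (NOT P OR NOT S OR Q) AND (NOT P OR NOT S OR NOT Q)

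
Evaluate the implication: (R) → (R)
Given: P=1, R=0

Antecedent (R) = 0; consequent (R) = 0.
0 → 0 = 1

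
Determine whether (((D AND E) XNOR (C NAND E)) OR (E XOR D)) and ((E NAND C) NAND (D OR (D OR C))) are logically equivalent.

No. Counterexample: with E=0, D=0, C=0, Expression 1 = 0 but Expression 2 = 1.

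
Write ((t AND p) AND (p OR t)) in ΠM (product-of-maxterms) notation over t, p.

ΠM(0, 1, 2) = (t OR p) AND (t OR NOT p) AND (NOT t OR p)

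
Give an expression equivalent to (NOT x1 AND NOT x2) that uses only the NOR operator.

(((x1 NOR x1) NOR (x1 NOR x1)) NOR ((x2 NOR x2) NOR (x2 NOR x2)))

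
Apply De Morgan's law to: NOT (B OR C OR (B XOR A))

NOT B AND NOT C AND NOT (B XOR A)
De Morgan's: NOT(OR of terms) = AND of negations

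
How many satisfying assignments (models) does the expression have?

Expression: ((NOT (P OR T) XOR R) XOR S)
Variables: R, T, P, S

Satisfying assignments: (0,0,0,0), (0,0,1,1), (0,1,0,1), (0,1,1,1), (1,0,0,1), (1,0,1,0), (1,1,0,0), (1,1,1,0)
Count: 8 out of 16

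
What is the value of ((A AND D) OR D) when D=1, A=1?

Substituting: ((1 AND 1) OR 1)
= 1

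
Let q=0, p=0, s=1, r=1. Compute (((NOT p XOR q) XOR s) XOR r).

Substituting: (((NOT 0 XOR 0) XOR 1) XOR 1)
= 1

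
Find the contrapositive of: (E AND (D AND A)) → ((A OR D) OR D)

Contrapositive: NOT ((A OR D) OR D) → NOT (E AND (D AND A))
Note: A statement and its contrapositive are logically equivalent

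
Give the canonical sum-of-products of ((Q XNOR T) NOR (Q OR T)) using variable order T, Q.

Σm() = FALSE (no minterms)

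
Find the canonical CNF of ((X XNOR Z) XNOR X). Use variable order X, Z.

(X OR Z) AND (NOT X OR Z)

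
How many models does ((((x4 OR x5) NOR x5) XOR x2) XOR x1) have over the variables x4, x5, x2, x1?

Satisfying assignments: (0,0,0,0), (0,0,1,1), (0,1,0,1), (0,1,1,0), (1,0,0,1), (1,0,1,0), (1,1,0,1), (1,1,1,0)
Count: 8 out of 16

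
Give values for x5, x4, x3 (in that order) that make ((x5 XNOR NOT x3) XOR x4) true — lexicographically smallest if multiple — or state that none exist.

x5=0, x4=0, x3=1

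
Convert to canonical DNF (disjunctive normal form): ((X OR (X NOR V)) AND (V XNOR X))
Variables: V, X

(NOT V AND NOT X) OR (V AND X)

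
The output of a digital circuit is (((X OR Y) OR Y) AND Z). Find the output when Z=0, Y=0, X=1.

Substituting: (((1 OR 0) OR 0) AND 0)
= 0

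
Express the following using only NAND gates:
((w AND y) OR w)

((((w NAND y) NAND (w NAND y)) NAND ((w NAND y) NAND (w NAND y))) NAND (w NAND w))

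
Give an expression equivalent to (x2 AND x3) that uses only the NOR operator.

((x2 NOR x2) NOR (x3 NOR x3))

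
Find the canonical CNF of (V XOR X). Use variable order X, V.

(X OR V) AND (NOT X OR NOT V)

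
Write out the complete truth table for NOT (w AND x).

w | x | Output
--------------
0 | 0 | 1
0 | 1 | 1
1 | 0 | 1
1 | 1 | 0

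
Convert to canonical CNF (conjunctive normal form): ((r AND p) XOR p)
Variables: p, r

(p OR r) AND (p OR NOT r) AND (NOT p OR NOT r)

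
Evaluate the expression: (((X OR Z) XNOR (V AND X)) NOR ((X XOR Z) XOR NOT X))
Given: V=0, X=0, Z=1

Substituting: (((0 OR 1) XNOR (0 AND 0)) NOR ((0 XOR 1) XOR NOT 0))
= 1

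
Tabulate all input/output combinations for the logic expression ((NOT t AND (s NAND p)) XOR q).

p | q | t | s | Output
----------------------
0 | 0 | 0 | 0 | 1
0 | 0 | 0 | 1 | 1
0 | 0 | 1 | 0 | 0
0 | 0 | 1 | 1 | 0
0 | 1 | 0 | 0 | 0
0 | 1 | 0 | 1 | 0
0 | 1 | 1 | 0 | 1
0 | 1 | 1 | 1 | 1
1 | 0 | 0 | 0 | 1
1 | 0 | 0 | 1 | 0
1 | 0 | 1 | 0 | 0
1 | 0 | 1 | 1 | 0
1 | 1 | 0 | 0 | 0
1 | 1 | 0 | 1 | 1
1 | 1 | 1 | 0 | 1
1 | 1 | 1 | 1 | 1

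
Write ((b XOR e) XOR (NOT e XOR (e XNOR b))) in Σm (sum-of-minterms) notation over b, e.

Σm(1, 3) = (NOT b AND e) OR (b AND e)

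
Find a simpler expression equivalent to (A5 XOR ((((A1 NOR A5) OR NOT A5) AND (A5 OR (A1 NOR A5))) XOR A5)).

By XOR self-cancellation ((E XOR v) XOR v = E) then distribution ((E OR v) AND (E OR NOT v) = E):
= (A1 NOR A5)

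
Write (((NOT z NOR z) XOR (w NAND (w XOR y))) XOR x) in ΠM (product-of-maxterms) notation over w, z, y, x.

ΠM(1, 3, 5, 7, 8, 11, 12, 15) = (w OR z OR y OR NOT x) AND (w OR z OR NOT y OR NOT x) AND (w OR NOT z OR y OR NOT x) AND (w OR NOT z OR NOT y OR NOT x) AND (NOT w OR z OR y OR x) AND (NOT w OR z OR NOT y OR NOT x) AND (NOT w OR NOT z OR y OR x) AND (NOT w OR NOT z OR NOT y OR NOT x)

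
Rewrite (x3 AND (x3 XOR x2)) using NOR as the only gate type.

((x3 NOR x3) NOR (((((x3 NOR x2) NOR (x3 NOR x2)) NOR ((x3 NOR x2) NOR (x3 NOR x2))) NOR ((((x3 NOR x3) NOR (x2 NOR x2)) NOR ((x3 NOR x3) NOR (x2 NOR x2))) NOR (((x3 NOR x3) NOR (x2 NOR x2)) NOR ((x3 NOR x3) NOR (x2 NOR x2))))) NOR ((((x3 NOR x2) NOR (x3 NOR x2)) NOR ((x3 NOR x2) NOR (x3 NOR x2))) NOR ((((x3 NOR x3) NOR (x2 NOR x2)) NOR ((x3 NOR x3) NOR (x2 NOR x2))) NOR (((x3 NOR x3) NOR (x2 NOR x2)) NOR ((x3 NOR x3) NOR (x2 NOR x2)))))))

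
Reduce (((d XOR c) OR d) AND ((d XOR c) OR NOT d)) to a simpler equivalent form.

By distribution ((E OR v) AND (E OR NOT v) = E):
= (d XOR c)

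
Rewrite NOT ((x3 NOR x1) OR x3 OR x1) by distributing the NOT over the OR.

NOT (x3 NOR x1) AND NOT x3 AND NOT x1
De Morgan's: NOT(OR of terms) = AND of negations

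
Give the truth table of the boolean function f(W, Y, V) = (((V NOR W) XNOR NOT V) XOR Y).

W | Y | V | Output
------------------
0 | 0 | 0 | 1
0 | 0 | 1 | 1
0 | 1 | 0 | 0
0 | 1 | 1 | 0
1 | 0 | 0 | 0
1 | 0 | 1 | 1
1 | 1 | 0 | 1
1 | 1 | 1 | 0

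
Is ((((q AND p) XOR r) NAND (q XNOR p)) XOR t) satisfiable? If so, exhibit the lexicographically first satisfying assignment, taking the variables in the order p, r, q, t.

p=0, r=0, q=0, t=0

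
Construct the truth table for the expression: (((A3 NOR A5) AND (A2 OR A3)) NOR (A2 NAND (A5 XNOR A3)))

A5 | A3 | A2 | Output
---------------------
0 | 0 | 0 | 0
0 | 0 | 1 | 0
0 | 1 | 0 | 0
0 | 1 | 1 | 0
1 | 0 | 0 | 0
1 | 0 | 1 | 0
1 | 1 | 0 | 0
1 | 1 | 1 | 1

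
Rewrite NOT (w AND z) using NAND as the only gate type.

(((w NAND z) NAND (w NAND z)) NAND ((w NAND z) NAND (w NAND z)))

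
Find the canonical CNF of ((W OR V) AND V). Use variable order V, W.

(V OR W) AND (V OR NOT W)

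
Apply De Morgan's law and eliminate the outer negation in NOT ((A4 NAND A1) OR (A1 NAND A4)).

NOT (A4 NAND A1) AND NOT (A1 NAND A4)
De Morgan's: NOT(OR of terms) = AND of negations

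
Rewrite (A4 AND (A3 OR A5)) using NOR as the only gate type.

((A4 NOR A4) NOR (((A3 NOR A5) NOR (A3 NOR A5)) NOR ((A3 NOR A5) NOR (A3 NOR A5))))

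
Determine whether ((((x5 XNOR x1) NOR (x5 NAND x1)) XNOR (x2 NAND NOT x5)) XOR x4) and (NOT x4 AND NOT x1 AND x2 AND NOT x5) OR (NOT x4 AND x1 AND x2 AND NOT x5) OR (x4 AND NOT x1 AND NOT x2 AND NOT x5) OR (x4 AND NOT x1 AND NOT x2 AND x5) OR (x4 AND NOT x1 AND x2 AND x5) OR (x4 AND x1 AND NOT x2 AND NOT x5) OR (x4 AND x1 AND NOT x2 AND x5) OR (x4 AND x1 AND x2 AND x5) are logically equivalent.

Yes, they are equivalent — the two output columns agree on all 16 assignments:
x4 | x1 | x2 | x5 | Expression 1 | Expression 2
-----------------------------------------------
0 | 0 | 0 | 0 | 0 | 0
0 | 0 | 0 | 1 | 0 | 0
0 | 0 | 1 | 0 | 1 | 1
0 | 0 | 1 | 1 | 0 | 0
0 | 1 | 0 | 0 | 0 | 0
0 | 1 | 0 | 1 | 0 | 0
0 | 1 | 1 | 0 | 1 | 1
0 | 1 | 1 | 1 | 0 | 0
1 | 0 | 0 | 0 | 1 | 1
1 | 0 | 0 | 1 | 1 | 1
1 | 0 | 1 | 0 | 0 | 0
1 | 0 | 1 | 1 | 1 | 1
1 | 1 | 0 | 0 | 1 | 1
1 | 1 | 0 | 1 | 1 | 1
1 | 1 | 1 | 0 | 0 | 0
1 | 1 | 1 | 1 | 1 | 1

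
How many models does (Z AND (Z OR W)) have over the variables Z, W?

Satisfying assignments: (1,0), (1,1)
Count: 2 out of 4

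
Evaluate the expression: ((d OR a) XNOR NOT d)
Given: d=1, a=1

Substituting: ((1 OR 1) XNOR NOT 1)
= 0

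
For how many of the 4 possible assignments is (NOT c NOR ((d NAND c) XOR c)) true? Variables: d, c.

Satisfying assignments: (0,1)
Count: 1 out of 4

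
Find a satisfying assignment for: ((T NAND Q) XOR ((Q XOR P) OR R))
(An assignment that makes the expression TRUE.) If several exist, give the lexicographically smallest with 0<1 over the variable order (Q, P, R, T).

Q=0, P=0, R=0, T=0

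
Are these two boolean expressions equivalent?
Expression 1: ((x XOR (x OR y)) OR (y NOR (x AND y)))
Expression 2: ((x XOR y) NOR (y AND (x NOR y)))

No. Counterexample: with x=0, y=1, Expression 1 = 1 but Expression 2 = 0.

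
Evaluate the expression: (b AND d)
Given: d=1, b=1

Substituting: (1 AND 1)
= 1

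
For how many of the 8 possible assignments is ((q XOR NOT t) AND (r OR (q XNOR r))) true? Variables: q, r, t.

Satisfying assignments: (0,0,0), (0,1,0), (1,1,1)
Count: 3 out of 8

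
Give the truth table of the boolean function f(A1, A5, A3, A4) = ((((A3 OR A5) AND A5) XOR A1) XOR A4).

A1 | A5 | A3 | A4 | Output
--------------------------
0 | 0 | 0 | 0 | 0
0 | 0 | 0 | 1 | 1
0 | 0 | 1 | 0 | 0
0 | 0 | 1 | 1 | 1
0 | 1 | 0 | 0 | 1
0 | 1 | 0 | 1 | 0
0 | 1 | 1 | 0 | 1
0 | 1 | 1 | 1 | 0
1 | 0 | 0 | 0 | 1
1 | 0 | 0 | 1 | 0
1 | 0 | 1 | 0 | 1
1 | 0 | 1 | 1 | 0
1 | 1 | 0 | 0 | 0
1 | 1 | 0 | 1 | 1
1 | 1 | 1 | 0 | 0
1 | 1 | 1 | 1 | 1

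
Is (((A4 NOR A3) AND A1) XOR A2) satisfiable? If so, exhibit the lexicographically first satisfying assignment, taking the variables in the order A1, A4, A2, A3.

A1=0, A4=0, A2=1, A3=0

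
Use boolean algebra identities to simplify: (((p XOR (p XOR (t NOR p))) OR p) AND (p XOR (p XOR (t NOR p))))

By absorption (E AND (E OR v) = E) then XOR self-cancellation ((E XOR v) XOR v = E):
= (t NOR p)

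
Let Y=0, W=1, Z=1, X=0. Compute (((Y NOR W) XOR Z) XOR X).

Substituting: (((0 NOR 1) XOR 1) XOR 0)
= 1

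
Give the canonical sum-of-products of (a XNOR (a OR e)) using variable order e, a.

Σm(0, 1, 3) = (NOT e AND NOT a) OR (NOT e AND a) OR (e AND a)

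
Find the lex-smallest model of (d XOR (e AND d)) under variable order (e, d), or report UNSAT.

e=0, d=1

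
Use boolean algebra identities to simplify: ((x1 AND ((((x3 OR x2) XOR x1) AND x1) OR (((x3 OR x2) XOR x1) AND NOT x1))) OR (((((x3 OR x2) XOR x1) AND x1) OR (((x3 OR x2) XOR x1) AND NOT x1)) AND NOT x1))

By distribution ((E AND v) OR (E AND NOT v) = E) then distribution ((E AND v) OR (E AND NOT v) = E):
= ((x3 OR x2) XOR x1)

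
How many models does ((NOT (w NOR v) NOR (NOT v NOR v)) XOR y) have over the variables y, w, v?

Satisfying assignments: (0,0,0), (1,0,1), (1,1,0), (1,1,1)
Count: 4 out of 8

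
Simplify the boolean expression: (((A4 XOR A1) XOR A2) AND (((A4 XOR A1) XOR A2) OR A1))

By absorption (E AND (E OR v) = E):
= ((A4 XOR A1) XOR A2)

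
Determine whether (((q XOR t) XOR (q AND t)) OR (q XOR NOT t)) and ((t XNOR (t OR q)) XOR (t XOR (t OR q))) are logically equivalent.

Yes, they are equivalent — the two output columns agree on all 4 assignments:
t | q | Expression 1 | Expression 2
-----------------------------------
0 | 0 | 1 | 1
0 | 1 | 1 | 1
1 | 0 | 1 | 1
1 | 1 | 1 | 1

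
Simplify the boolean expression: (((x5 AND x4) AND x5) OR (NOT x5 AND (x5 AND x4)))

By distribution ((E AND v) OR (E AND NOT v) = E):
= (x5 AND x4)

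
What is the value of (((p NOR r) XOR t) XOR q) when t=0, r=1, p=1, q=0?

Substituting: (((1 NOR 1) XOR 0) XOR 0)
= 0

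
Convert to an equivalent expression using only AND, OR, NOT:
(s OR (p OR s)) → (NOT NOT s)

NOT (s OR (p OR s)) OR (NOT NOT s)
(Implication elimination: A → B = NOT A OR B)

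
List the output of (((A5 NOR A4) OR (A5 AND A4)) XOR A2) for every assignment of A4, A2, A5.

A4 | A2 | A5 | Output
---------------------
0 | 0 | 0 | 1
0 | 0 | 1 | 0
0 | 1 | 0 | 0
0 | 1 | 1 | 1
1 | 0 | 0 | 0
1 | 0 | 1 | 1
1 | 1 | 0 | 1
1 | 1 | 1 | 0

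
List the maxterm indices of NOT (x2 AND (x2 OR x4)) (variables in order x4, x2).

ΠM(1, 3) = (x4 OR NOT x2) AND (NOT x4 OR NOT x2)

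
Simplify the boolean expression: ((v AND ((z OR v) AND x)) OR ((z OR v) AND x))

By absorption (E OR (E AND v) = E):
= ((z OR v) AND x)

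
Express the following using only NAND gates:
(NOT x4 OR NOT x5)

(((x4 NAND x4) NAND (x4 NAND x4)) NAND ((x5 NAND x5) NAND (x5 NAND x5)))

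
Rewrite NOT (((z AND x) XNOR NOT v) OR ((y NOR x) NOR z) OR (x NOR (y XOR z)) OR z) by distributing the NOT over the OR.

NOT ((z AND x) XNOR NOT v) AND NOT ((y NOR x) NOR z) AND NOT (x NOR (y XOR z)) AND NOT z
De Morgan's: NOT(OR of terms) = AND of negations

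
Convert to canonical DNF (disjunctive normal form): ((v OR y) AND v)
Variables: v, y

(v AND NOT y) OR (v AND y)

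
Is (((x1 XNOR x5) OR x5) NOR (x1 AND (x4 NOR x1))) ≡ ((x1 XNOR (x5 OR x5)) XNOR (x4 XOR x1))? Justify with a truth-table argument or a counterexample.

No. Counterexample: with x4=0, x1=0, x5=1, Expression 1 = 0 but Expression 2 = 1.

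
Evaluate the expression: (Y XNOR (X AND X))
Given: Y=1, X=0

Substituting: (1 XNOR (0 AND 0))
= 0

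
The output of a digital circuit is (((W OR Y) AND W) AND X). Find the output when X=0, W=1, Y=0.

Substituting: (((1 OR 0) AND 1) AND 0)
= 0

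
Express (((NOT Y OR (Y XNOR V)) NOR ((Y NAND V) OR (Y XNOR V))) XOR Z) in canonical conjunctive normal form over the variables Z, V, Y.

(Z OR V OR Y) AND (Z OR V OR NOT Y) AND (Z OR NOT V OR Y) AND (Z OR NOT V OR NOT Y)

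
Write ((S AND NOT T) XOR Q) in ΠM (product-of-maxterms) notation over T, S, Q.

ΠM(0, 3, 4, 6) = (T OR S OR Q) AND (T OR NOT S OR NOT Q) AND (NOT T OR S OR Q) AND (NOT T OR NOT S OR Q)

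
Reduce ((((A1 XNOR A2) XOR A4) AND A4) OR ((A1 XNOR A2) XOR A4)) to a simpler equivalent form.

By absorption (E OR (E AND v) = E):
= ((A1 XNOR A2) XOR A4)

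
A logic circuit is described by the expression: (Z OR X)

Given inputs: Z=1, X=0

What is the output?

Substituting: (1 OR 0)
= 1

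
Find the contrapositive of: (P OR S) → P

Contrapositive: NOT P → NOT (P OR S)
Note: A statement and its contrapositive are logically equivalent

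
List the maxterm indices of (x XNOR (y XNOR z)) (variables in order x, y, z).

ΠM(0, 3, 5, 6) = (x OR y OR z) AND (x OR NOT y OR NOT z) AND (NOT x OR y OR NOT z) AND (NOT x OR NOT y OR z)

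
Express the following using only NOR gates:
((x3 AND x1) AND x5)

((((x3 NOR x3) NOR (x1 NOR x1)) NOR ((x3 NOR x3) NOR (x1 NOR x1))) NOR (x5 NOR x5))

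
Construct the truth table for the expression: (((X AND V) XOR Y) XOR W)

V | Y | W | X | Output
----------------------
0 | 0 | 0 | 0 | 0
0 | 0 | 0 | 1 | 0
0 | 0 | 1 | 0 | 1
0 | 0 | 1 | 1 | 1
0 | 1 | 0 | 0 | 1
0 | 1 | 0 | 1 | 1
0 | 1 | 1 | 0 | 0
0 | 1 | 1 | 1 | 0
1 | 0 | 0 | 0 | 0
1 | 0 | 0 | 1 | 1
1 | 0 | 1 | 0 | 1
1 | 0 | 1 | 1 | 0
1 | 1 | 0 | 0 | 1
1 | 1 | 0 | 1 | 0
1 | 1 | 1 | 0 | 0
1 | 1 | 1 | 1 | 1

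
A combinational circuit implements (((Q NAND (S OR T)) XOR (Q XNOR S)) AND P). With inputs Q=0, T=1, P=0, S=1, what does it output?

Substituting: (((0 NAND (1 OR 1)) XOR (0 XNOR 1)) AND 0)
= 0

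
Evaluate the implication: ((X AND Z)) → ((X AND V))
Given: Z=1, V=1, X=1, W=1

Antecedent ((X AND Z)) = 1; consequent ((X AND V)) = 1.
1 → 1 = 1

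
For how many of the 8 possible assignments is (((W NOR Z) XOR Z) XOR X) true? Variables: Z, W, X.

Satisfying assignments: (0,0,0), (0,1,1), (1,0,0), (1,1,0)
Count: 4 out of 8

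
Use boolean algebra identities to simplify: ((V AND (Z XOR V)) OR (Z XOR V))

By absorption (E OR (E AND v) = E):
= (Z XOR V)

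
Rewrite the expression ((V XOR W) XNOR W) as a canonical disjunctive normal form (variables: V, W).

(NOT V AND NOT W) OR (NOT V AND W)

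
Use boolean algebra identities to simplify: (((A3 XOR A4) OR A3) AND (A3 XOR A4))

By absorption (E AND (E OR v) = E):
= (A3 XOR A4)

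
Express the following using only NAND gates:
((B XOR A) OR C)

((((B NAND (B NAND A)) NAND (A NAND (B NAND A))) NAND ((B NAND (B NAND A)) NAND (A NAND (B NAND A)))) NAND (C NAND C))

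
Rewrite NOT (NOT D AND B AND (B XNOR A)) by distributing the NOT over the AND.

D OR NOT B OR NOT (B XNOR A)
De Morgan's: NOT(AND of terms) = OR of negations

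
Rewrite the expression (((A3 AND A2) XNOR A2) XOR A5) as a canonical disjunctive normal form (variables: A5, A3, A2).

(NOT A5 AND NOT A3 AND NOT A2) OR (NOT A5 AND A3 AND NOT A2) OR (NOT A5 AND A3 AND A2) OR (A5 AND NOT A3 AND A2)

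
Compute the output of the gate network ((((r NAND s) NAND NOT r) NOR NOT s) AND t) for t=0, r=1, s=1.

Substituting: ((((1 NAND 1) NAND NOT 1) NOR NOT 1) AND 0)
= 0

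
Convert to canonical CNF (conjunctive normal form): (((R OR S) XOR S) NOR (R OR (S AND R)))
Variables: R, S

(NOT R OR S) AND (NOT R OR NOT S)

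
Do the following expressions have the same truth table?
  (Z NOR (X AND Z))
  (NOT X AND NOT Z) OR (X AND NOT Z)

Yes, they are equivalent — the two output columns agree on all 4 assignments:
X | Z | Expression 1 | Expression 2
-----------------------------------
0 | 0 | 1 | 1
0 | 1 | 0 | 0
1 | 0 | 1 | 1
1 | 1 | 0 | 0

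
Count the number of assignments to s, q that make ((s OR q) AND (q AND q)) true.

Satisfying assignments: (0,1), (1,1)
Count: 2 out of 4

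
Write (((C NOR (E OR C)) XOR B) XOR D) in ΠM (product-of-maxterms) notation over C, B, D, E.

ΠM(1, 2, 4, 7, 8, 9, 14, 15) = (C OR B OR D OR NOT E) AND (C OR B OR NOT D OR E) AND (C OR NOT B OR D OR E) AND (C OR NOT B OR NOT D OR NOT E) AND (NOT C OR B OR D OR E) AND (NOT C OR B OR D OR NOT E) AND (NOT C OR NOT B OR NOT D OR E) AND (NOT C OR NOT B OR NOT D OR NOT E)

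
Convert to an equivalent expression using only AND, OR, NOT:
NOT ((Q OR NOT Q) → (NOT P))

(Q OR NOT Q) AND P
(Negated implication: NOT(A → B) = A AND NOT B)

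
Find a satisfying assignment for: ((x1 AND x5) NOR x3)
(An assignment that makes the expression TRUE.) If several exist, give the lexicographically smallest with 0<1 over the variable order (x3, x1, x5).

x3=0, x1=0, x5=0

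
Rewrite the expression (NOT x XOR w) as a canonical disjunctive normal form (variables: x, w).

(NOT x AND NOT w) OR (x AND w)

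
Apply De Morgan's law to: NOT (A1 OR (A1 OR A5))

NOT A1 AND NOT (A1 OR A5)
De Morgan's: NOT(OR of terms) = AND of negations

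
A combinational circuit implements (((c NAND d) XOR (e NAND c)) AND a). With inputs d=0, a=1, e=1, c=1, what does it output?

Substituting: (((1 NAND 0) XOR (1 NAND 1)) AND 1)
= 1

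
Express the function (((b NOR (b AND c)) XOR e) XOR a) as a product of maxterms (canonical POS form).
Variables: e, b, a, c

ΠM(2, 3, 4, 5, 8, 9, 14, 15) = (e OR b OR NOT a OR c) AND (e OR b OR NOT a OR NOT c) AND (e OR NOT b OR a OR c) AND (e OR NOT b OR a OR NOT c) AND (NOT e OR b OR a OR c) AND (NOT e OR b OR a OR NOT c) AND (NOT e OR NOT b OR NOT a OR c) AND (NOT e OR NOT b OR NOT a OR NOT c)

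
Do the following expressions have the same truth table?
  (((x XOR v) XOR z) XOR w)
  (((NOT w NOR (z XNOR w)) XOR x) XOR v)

No. Counterexample: with x=0, z=1, v=0, w=0, Expression 1 = 1 but Expression 2 = 0.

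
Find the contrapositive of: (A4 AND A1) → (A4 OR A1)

Contrapositive: NOT (A4 OR A1) → NOT (A4 AND A1)
Note: A statement and its contrapositive are logically equivalent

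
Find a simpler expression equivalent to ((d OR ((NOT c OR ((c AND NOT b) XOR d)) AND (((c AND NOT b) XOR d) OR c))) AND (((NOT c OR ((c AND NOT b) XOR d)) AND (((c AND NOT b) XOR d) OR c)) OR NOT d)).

By distribution ((E OR v) AND (E OR NOT v) = E) then distribution ((E OR v) AND (E OR NOT v) = E):
= ((c AND NOT b) XOR d)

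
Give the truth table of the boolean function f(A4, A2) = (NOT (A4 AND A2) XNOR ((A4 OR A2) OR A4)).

A4 | A2 | Output
----------------
0 | 0 | 0
0 | 1 | 1
1 | 0 | 1
1 | 1 | 0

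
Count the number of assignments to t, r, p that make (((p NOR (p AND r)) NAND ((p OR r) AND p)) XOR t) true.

Satisfying assignments: (0,0,0), (0,0,1), (0,1,0), (0,1,1)
Count: 4 out of 8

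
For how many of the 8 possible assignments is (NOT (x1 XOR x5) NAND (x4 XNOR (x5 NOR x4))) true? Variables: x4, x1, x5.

Satisfying assignments: (0,0,0), (0,0,1), (0,1,0), (1,0,0), (1,0,1), (1,1,0), (1,1,1)
Count: 7 out of 8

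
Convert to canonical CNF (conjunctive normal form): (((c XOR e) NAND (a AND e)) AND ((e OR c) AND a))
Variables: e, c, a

(e OR c OR a) AND (e OR c OR NOT a) AND (e OR NOT c OR a) AND (NOT e OR c OR a) AND (NOT e OR c OR NOT a) AND (NOT e OR NOT c OR a)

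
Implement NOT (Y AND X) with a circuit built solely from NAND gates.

(((Y NAND X) NAND (Y NAND X)) NAND ((Y NAND X) NAND (Y NAND X)))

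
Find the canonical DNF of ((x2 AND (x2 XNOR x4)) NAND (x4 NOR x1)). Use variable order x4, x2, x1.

(NOT x4 AND NOT x2 AND NOT x1) OR (NOT x4 AND NOT x2 AND x1) OR (NOT x4 AND x2 AND NOT x1) OR (NOT x4 AND x2 AND x1) OR (x4 AND NOT x2 AND NOT x1) OR (x4 AND NOT x2 AND x1) OR (x4 AND x2 AND NOT x1) OR (x4 AND x2 AND x1)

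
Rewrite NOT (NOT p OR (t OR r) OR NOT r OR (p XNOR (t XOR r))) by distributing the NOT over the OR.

p AND NOT (t OR r) AND r AND NOT (p XNOR (t XOR r))
De Morgan's: NOT(OR of terms) = AND of negations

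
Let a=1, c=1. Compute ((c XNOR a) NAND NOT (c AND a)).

Substituting: ((1 XNOR 1) NAND NOT (1 AND 1))
= 1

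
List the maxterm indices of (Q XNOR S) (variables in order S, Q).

ΠM(1, 2) = (S OR NOT Q) AND (NOT S OR Q)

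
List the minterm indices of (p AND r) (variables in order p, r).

Σm(3) = (p AND r)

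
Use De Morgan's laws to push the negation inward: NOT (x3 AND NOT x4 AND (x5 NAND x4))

NOT x3 OR x4 OR NOT (x5 NAND x4)
De Morgan's: NOT(AND of terms) = OR of negations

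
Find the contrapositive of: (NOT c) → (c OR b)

Contrapositive: NOT (c OR b) → c
Note: A statement and its contrapositive are logically equivalent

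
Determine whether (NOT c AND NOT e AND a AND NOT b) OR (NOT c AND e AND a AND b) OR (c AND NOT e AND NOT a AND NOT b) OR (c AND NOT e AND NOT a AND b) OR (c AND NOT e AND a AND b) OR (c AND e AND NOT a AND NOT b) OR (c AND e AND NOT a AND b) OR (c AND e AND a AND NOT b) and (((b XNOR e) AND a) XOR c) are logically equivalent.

Yes, they are equivalent — the two output columns agree on all 16 assignments:
c | e | a | b | Expression 1 | Expression 2
-------------------------------------------
0 | 0 | 0 | 0 | 0 | 0
0 | 0 | 0 | 1 | 0 | 0
0 | 0 | 1 | 0 | 1 | 1
0 | 0 | 1 | 1 | 0 | 0
0 | 1 | 0 | 0 | 0 | 0
0 | 1 | 0 | 1 | 0 | 0
0 | 1 | 1 | 0 | 0 | 0
0 | 1 | 1 | 1 | 1 | 1
1 | 0 | 0 | 0 | 1 | 1
1 | 0 | 0 | 1 | 1 | 1
1 | 0 | 1 | 0 | 0 | 0
1 | 0 | 1 | 1 | 1 | 1
1 | 1 | 0 | 0 | 1 | 1
1 | 1 | 0 | 1 | 1 | 1
1 | 1 | 1 | 0 | 1 | 1
1 | 1 | 1 | 1 | 0 | 0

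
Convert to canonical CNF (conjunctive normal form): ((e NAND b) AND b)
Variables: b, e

(b OR e) AND (b OR NOT e) AND (NOT b OR NOT e)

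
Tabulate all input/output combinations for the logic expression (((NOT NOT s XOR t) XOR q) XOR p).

t | q | s | p | Output
----------------------
0 | 0 | 0 | 0 | 0
0 | 0 | 0 | 1 | 1
0 | 0 | 1 | 0 | 1
0 | 0 | 1 | 1 | 0
0 | 1 | 0 | 0 | 1
0 | 1 | 0 | 1 | 0
0 | 1 | 1 | 0 | 0
0 | 1 | 1 | 1 | 1
1 | 0 | 0 | 0 | 1
1 | 0 | 0 | 1 | 0
1 | 0 | 1 | 0 | 0
1 | 0 | 1 | 1 | 1
1 | 1 | 0 | 0 | 0
1 | 1 | 0 | 1 | 1
1 | 1 | 1 | 0 | 1
1 | 1 | 1 | 1 | 0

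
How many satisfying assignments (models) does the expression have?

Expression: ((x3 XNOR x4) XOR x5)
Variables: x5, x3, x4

Satisfying assignments: (0,0,0), (0,1,1), (1,0,1), (1,1,0)
Count: 4 out of 8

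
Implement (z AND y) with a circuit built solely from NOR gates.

((z NOR z) NOR (y NOR y))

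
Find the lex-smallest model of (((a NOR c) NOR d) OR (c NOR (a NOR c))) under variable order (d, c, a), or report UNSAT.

d=0, c=0, a=1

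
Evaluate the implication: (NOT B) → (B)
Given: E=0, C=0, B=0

Antecedent (NOT B) = 1; consequent (B) = 0.
1 → 0 = 0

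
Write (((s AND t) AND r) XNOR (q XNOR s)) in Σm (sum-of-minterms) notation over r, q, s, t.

Σm(2, 3, 4, 5, 10, 12, 13, 15) = (NOT r AND NOT q AND s AND NOT t) OR (NOT r AND NOT q AND s AND t) OR (NOT r AND q AND NOT s AND NOT t) OR (NOT r AND q AND NOT s AND t) OR (r AND NOT q AND s AND NOT t) OR (r AND q AND NOT s AND NOT t) OR (r AND q AND NOT s AND t) OR (r AND q AND s AND t)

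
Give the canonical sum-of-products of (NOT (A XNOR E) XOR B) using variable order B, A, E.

Σm(1, 2, 4, 7) = (NOT B AND NOT A AND E) OR (NOT B AND A AND NOT E) OR (B AND NOT A AND NOT E) OR (B AND A AND E)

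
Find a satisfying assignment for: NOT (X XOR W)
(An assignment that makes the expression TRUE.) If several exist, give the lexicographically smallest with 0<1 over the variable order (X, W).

X=0, W=0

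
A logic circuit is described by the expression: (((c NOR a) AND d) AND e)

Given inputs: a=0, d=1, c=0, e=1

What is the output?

Substituting: (((0 NOR 0) AND 1) AND 1)
= 1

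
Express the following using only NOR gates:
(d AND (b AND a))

((d NOR d) NOR (((b NOR b) NOR (a NOR a)) NOR ((b NOR b) NOR (a NOR a))))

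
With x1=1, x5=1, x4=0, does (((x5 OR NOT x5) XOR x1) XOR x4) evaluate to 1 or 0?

Substituting: (((1 OR NOT 1) XOR 1) XOR 0)
= 0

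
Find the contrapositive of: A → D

Contrapositive: NOT D → NOT A
Note: A statement and its contrapositive are logically equivalent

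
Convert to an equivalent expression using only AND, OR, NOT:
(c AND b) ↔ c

((c AND b) AND c) OR (NOT (c AND b) AND NOT c)
(Biconditional = both true or both false)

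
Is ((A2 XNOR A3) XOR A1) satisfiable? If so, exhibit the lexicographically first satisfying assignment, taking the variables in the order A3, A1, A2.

A3=0, A1=0, A2=0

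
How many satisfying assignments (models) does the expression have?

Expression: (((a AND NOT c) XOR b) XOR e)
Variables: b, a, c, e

Satisfying assignments: (0,0,0,1), (0,0,1,1), (0,1,0,0), (0,1,1,1), (1,0,0,0), (1,0,1,0), (1,1,0,1), (1,1,1,0)
Count: 8 out of 16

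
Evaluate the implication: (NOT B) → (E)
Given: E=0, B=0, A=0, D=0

Antecedent (NOT B) = 1; consequent (E) = 0.
1 → 0 = 0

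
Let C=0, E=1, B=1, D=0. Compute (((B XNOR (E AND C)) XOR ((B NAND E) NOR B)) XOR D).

Substituting: (((1 XNOR (1 AND 0)) XOR ((1 NAND 1) NOR 1)) XOR 0)
= 0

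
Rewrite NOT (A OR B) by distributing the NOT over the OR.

NOT A AND NOT B
De Morgan's: NOT(OR of terms) = AND of negations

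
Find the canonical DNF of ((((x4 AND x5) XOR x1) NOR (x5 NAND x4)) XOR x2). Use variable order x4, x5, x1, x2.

(NOT x4 AND NOT x5 AND NOT x1 AND x2) OR (NOT x4 AND NOT x5 AND x1 AND x2) OR (NOT x4 AND x5 AND NOT x1 AND x2) OR (NOT x4 AND x5 AND x1 AND x2) OR (x4 AND NOT x5 AND NOT x1 AND x2) OR (x4 AND NOT x5 AND x1 AND x2) OR (x4 AND x5 AND NOT x1 AND x2) OR (x4 AND x5 AND x1 AND NOT x2)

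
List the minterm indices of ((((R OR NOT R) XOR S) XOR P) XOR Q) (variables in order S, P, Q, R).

Σm(0, 1, 6, 7, 10, 11, 12, 13) = (NOT S AND NOT P AND NOT Q AND NOT R) OR (NOT S AND NOT P AND NOT Q AND R) OR (NOT S AND P AND Q AND NOT R) OR (NOT S AND P AND Q AND R) OR (S AND NOT P AND Q AND NOT R) OR (S AND NOT P AND Q AND R) OR (S AND P AND NOT Q AND NOT R) OR (S AND P AND NOT Q AND R)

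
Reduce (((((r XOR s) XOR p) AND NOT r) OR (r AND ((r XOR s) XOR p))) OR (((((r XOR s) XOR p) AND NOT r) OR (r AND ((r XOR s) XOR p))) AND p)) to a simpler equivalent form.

By absorption (E OR (E AND v) = E) then distribution ((E AND v) OR (E AND NOT v) = E):
= ((r XOR s) XOR p)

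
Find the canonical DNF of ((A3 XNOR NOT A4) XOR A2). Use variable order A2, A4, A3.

(NOT A2 AND NOT A4 AND A3) OR (NOT A2 AND A4 AND NOT A3) OR (A2 AND NOT A4 AND NOT A3) OR (A2 AND A4 AND A3)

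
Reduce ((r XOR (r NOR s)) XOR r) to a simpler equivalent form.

By XOR self-cancellation ((E XOR v) XOR v = E):
= (r NOR s)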